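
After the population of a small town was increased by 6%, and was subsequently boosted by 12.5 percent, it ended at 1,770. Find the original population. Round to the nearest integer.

The overall multiplier applied was 1.06 × 1.125 = 1.1925.
So the original population was 1,770 ÷ 1.1925 ≈ 1,484.

1,484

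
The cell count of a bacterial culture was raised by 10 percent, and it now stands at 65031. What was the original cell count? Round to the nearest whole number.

The overall multiplier applied was 1.1.
So the original cell count was 65031 ÷ 1.1 ≈ 59119.

59119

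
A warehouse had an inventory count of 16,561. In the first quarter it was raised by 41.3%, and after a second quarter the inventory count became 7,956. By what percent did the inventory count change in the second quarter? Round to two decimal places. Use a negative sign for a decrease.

After the first quarter: 16,561 × 1.413 = 23400.693.
Second-quarter multiplier: 7,956 ÷ 23400.693 ≈ 0.33999.
That is a change of -66.00%.

-66.00%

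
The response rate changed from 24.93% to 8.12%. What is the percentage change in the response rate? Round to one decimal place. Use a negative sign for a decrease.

The change is 8.12 − 24.93 = -16.81 percentage points.
Relative to the original 24.93%, that is -16.81 ÷ 24.93 ≈ -67.4%.

-67.4%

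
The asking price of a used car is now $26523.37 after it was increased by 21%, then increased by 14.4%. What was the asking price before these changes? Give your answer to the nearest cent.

Undoing the 14.4% increase: $26523.37 ÷ 1.144 ≈ $23184.763986.
Undoing the 21% increase: $23184.763986 ÷ 1.21 ≈ $19160.96.

$19160.96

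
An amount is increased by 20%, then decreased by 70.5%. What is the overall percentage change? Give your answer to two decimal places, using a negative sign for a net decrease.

The combined multiplier is 1.2 × 0.295 = 0.354.
That corresponds to a decrease of 64.60%.

-64.60%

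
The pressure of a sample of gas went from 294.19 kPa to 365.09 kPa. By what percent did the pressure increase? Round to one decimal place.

Change: 365.09 − 294.19 = 70.90.
Relative to the original: 70.90 ÷ 294.19 ≈ 24.1%.
So the pressure increased by 24.1%.

24.1%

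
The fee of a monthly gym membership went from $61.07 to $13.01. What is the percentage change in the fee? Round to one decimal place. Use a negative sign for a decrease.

Change: $13.01 − $61.07 = -$48.06.
Relative to the original: -$48.06 ÷ $61.07 ≈ -78.7%.

-78.7%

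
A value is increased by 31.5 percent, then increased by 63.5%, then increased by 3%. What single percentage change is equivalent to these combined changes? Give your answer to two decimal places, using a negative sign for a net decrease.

121.45%

The combined multiplier is 1.315 × 1.635 × 1.03 = 2.21452575.
That corresponds to an increase of 121.45%.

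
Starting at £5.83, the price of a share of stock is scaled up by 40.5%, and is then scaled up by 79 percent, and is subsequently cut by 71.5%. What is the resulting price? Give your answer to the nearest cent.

£4.18

After the 40.5% increase: £5.83 × 1.405 = £8.19115.
Apply the 79% increase: £8.19115 × 1.79 = £14.6621585.
Apply the 71.5% decrease: £14.6621585 × 0.285 = £4.1787151725 ≈ £4.18.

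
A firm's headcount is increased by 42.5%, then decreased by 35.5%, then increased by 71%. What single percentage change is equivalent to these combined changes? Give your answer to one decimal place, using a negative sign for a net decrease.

57.2%

The combined multiplier is 1.425 × 0.645 × 1.71 = 1.57170375.
That corresponds to an increase of 57.2%.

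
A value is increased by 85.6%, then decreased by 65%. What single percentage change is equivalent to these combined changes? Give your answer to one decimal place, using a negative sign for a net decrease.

-35.0%

An 85.6% increase multiplies by 1.856.
Then a 65% decrease: 1.856 × 0.35 = 0.6496.
Overall factor 0.6496, i.e. -35.0%.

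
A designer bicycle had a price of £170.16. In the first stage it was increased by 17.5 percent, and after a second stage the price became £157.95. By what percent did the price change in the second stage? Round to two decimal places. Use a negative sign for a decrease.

-21.00%

After the first stage: £170.16 × 1.175 = £199.938.
Second-stage multiplier: £157.95 ÷ £199.938 ≈ 0.789995.
That is a change of -21.00%.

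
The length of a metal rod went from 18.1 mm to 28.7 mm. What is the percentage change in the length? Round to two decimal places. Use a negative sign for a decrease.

58.56%

Change: 28.7 − 18.1 = 10.6.
Relative to the original: 10.6 ÷ 18.1 ≈ 58.56%.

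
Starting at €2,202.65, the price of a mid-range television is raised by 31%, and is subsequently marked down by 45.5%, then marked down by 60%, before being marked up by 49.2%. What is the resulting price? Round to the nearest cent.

€938.52

Apply the 31% increase: €2,202.65 × 1.31 = €2885.4715.
45.5% decrease: €2885.4715 × 0.545 = €1572.5819675.
After the 60% decrease: €1572.5819675 × 0.4 = €629.032787.
49.2% increase: €629.032787 × 1.492 = €938.516918204 ≈ €938.52.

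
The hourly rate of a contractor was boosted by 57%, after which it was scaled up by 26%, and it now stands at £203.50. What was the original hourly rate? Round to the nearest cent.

£102.87

Undoing the 26% increase: £203.50 ÷ 1.26 ≈ £161.507937.
Undoing the 57% increase: £161.507937 ÷ 1.57 ≈ £102.87.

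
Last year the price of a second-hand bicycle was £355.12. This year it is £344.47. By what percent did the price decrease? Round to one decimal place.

Change: £344.47 − £355.12 = -£10.65.
Relative to the original: -£10.65 ÷ £355.12 ≈ -3.0%.
So the price decreased by 3.0%.

3.0%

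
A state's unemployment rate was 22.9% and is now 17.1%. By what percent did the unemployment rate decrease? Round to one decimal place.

25.3%

The change is 17.1 − 22.9 = -5.8 percentage points.
Relative to the original 22.9%, that is -5.8 ÷ 22.9 ≈ -25.3%.
So the unemployment rate fell by 25.3%.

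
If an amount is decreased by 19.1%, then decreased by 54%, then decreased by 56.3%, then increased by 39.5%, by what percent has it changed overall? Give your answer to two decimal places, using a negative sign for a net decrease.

-77.31%

The combined multiplier is 0.809 × 0.46 × 0.437 × 1.395 = 0.2268621261.
That corresponds to a decrease of 77.31%.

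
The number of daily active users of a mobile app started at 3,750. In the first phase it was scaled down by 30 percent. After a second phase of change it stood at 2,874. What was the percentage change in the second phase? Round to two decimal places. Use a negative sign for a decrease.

9.49%

After the first phase: 3,750 × 0.7 = 2625.
Second-phase multiplier: 2,874 ÷ 2625 ≈ 1.094857.
That is a change of 9.49%.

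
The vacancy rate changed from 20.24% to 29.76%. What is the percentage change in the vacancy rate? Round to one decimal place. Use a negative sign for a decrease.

47.0%

The change is 29.76 − 20.24 = 9.52 percentage points.
Relative to the original 20.24%, that is 9.52 ÷ 20.24 ≈ 47.0%.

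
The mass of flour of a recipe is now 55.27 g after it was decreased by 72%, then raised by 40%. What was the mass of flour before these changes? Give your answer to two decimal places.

140.99 g

Undoing the 40% increase: 55.27 ÷ 1.4 ≈ 39.478571.
Undoing the 72% decrease: 39.478571 ÷ 0.28 ≈ 140.99 g.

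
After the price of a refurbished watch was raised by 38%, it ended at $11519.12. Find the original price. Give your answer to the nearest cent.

$8347.19

The overall multiplier applied was 1.38.
So the original price was $11519.12 ÷ 1.38 ≈ $8347.19.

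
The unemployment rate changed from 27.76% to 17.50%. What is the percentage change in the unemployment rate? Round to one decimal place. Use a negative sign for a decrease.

The change is 17.50 − 27.76 = -10.26 percentage points.
Relative to the original 27.76%, that is -10.26 ÷ 27.76 ≈ -37.0%.

-37.0%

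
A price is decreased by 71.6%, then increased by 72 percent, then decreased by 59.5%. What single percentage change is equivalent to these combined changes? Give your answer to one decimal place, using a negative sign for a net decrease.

-80.2%

The combined multiplier is 0.284 × 1.72 × 0.405 = 0.1978344.
That corresponds to a decrease of 80.2%.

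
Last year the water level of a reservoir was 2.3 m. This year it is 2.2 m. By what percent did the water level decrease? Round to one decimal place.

Change: 2.2 − 2.3 = -0.1.
Relative to the original: -0.1 ÷ 2.3 ≈ -4.3%.
So the water level decreased by 4.3%.

4.3%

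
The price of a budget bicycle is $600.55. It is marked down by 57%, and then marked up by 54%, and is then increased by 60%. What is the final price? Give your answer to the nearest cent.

Each change multiplies by a factor: 0.43 × 1.54 × 1.6 = 1.05952.
$600.55 × 1.05952 = $636.294736 ≈ $636.29.

$636.29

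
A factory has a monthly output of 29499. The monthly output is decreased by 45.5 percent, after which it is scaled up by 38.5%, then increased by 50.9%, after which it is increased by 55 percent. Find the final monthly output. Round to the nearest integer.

52080

After the 45.5% decrease: 29499 × 0.545 = 16076.955.
After the 38.5% increase: 16076.955 × 1.385 = 22266.582675.
After the 50.9% increase: 22266.582675 × 1.509 = 33600.273256575.
After the 55% increase: 33600.273256575 × 1.55 = 52080.42354769125 ≈ 52080.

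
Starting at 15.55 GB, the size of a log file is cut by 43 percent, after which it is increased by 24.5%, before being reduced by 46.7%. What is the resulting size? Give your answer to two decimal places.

5.88 GB

Each change multiplies by a factor: 0.57 × 1.245 × 0.533 = 0.37824345.
15.55 × 0.37824345 = 5.8816856475 ≈ 5.88.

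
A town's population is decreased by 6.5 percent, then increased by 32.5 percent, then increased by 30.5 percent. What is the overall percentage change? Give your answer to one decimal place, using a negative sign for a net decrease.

61.7%

The combined multiplier is 0.935 × 1.325 × 1.305 = 1.616731875.
That corresponds to an increase of 61.7%.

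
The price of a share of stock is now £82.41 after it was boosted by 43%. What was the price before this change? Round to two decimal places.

£57.63

The overall multiplier applied was 1.43.
So the original price was £82.41 ÷ 1.43 ≈ £57.63.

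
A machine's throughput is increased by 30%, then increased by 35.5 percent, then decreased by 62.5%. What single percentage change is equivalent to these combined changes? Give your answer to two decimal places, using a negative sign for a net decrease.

A 30% increase multiplies by 1.3.
Then a 35.5% increase: 1.3 × 1.355 = 1.7615.
Then a 62.5% decrease: 1.7615 × 0.375 = 0.6605625.
Overall factor 0.6605625, i.e. -33.94%.

-33.94%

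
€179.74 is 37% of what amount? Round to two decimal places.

€179.74 ÷ 0.37 ≈ €485.78.

€485.78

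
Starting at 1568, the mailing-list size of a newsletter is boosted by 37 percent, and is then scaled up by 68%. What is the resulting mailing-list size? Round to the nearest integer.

After the 37% increase: 1568 × 1.37 = 2148.16.
After the 68% increase: 2148.16 × 1.68 = 3608.9088 ≈ 3609.

3609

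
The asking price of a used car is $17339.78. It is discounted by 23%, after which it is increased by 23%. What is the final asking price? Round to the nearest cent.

After the 23% decrease: $17339.78 × 0.77 = $13351.6306.
After the 23% increase: $13351.6306 × 1.23 = $16422.505638 ≈ $16422.51.

$16422.51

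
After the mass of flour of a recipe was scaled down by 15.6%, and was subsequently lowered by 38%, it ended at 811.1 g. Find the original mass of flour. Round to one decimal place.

Undoing the 38% decrease: 811.1 ÷ 0.62 ≈ 1308.225806.
Undoing the 15.6% decrease: 1308.225806 ÷ 0.844 ≈ 1550.0 g.

1550.0 g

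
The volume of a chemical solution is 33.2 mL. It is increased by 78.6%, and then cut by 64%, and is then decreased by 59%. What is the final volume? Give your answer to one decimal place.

8.8 mL

After the 78.6% increase: 33.2 × 1.786 = 59.2952.
64% decrease: 59.2952 × 0.36 = 21.346272.
Apply the 59% decrease: 21.346272 × 0.41 = 8.75197152 ≈ 8.8.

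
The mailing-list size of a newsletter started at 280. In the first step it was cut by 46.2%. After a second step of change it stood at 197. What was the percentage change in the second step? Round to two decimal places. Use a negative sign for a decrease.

After the first step: 280 × 0.538 = 150.64.
Second-step multiplier: 197 ÷ 150.64 ≈ 1.307754.
That is a change of 30.78%.

30.78%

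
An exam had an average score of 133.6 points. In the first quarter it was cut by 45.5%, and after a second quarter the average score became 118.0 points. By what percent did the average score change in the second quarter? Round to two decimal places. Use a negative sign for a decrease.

62.06%

After the first quarter: 133.6 × 0.545 = 72.812.
Second-quarter multiplier: 118.0 ÷ 72.812 ≈ 1.620612.
That is a change of 62.06%.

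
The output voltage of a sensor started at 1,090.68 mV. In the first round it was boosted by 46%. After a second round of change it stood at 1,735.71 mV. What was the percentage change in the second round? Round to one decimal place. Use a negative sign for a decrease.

9.0%

After the first round: 1,090.68 × 1.46 = 1592.3928.
Second-round multiplier: 1,735.71 ÷ 1592.3928 ≈ 1.09.
That is a change of 9.0%.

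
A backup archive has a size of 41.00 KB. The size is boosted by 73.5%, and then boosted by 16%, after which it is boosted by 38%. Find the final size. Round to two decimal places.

113.87 KB

Each change multiplies by a factor: 1.735 × 1.16 × 1.38 = 2.777388.
41.00 × 2.777388 = 113.872908 ≈ 113.87.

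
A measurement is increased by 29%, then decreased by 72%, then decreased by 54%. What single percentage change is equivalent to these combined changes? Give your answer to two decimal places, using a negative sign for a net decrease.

The combined multiplier is 1.29 × 0.28 × 0.46 = 0.166152.
That corresponds to a decrease of 83.38%.

-83.38%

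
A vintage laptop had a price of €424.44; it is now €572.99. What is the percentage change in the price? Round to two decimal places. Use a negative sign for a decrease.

Change: €572.99 − €424.44 = €148.55.
Relative to the original: €148.55 ÷ €424.44 ≈ 35.00%.

35.00%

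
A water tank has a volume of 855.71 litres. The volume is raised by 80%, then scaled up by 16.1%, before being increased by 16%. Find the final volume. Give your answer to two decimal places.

2074.38 litres

After the 80% increase: 855.71 × 1.8 = 1540.278.
After the 16.1% increase: 1540.278 × 1.161 = 1788.262758.
16% increase: 1788.262758 × 1.16 = 2074.38479928 ≈ 2074.38.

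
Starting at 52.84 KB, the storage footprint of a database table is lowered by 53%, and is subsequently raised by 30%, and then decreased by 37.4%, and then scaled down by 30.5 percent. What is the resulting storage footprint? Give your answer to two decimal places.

14.05 KB

53% decrease: 52.84 × 0.47 = 24.8348.
30% increase: 24.8348 × 1.3 = 32.28524.
37.4% decrease: 32.28524 × 0.626 = 20.21056024.
Apply the 30.5% decrease: 20.21056024 × 0.695 = 14.0463393668 ≈ 14.05.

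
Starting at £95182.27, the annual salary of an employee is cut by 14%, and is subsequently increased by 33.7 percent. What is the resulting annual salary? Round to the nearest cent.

Each change multiplies by a factor: 0.86 × 1.337 = 1.14982.
£95182.27 × 1.14982 = £109442.4776914 ≈ £109442.48.

£109442.48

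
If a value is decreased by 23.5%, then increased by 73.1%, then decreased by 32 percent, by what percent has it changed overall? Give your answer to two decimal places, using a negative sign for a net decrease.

-9.95%

A 23.5% decrease multiplies by 0.765.
Then a 73.1% increase: 0.765 × 1.731 = 1.324215.
Then a 32% decrease: 1.324215 × 0.68 = 0.9004662.
Overall factor 0.9004662, i.e. -9.95%.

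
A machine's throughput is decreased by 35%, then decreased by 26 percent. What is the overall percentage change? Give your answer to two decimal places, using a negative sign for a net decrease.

A 35% decrease multiplies by 0.65.
Then a 26% decrease: 0.65 × 0.74 = 0.481.
Overall factor 0.481, i.e. -51.90%.

-51.90%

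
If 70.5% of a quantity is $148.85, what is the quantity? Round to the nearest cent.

$148.85 ÷ 0.705 ≈ $211.13.

$211.13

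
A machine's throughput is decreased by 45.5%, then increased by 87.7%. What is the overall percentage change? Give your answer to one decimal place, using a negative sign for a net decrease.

The combined multiplier is 0.545 × 1.877 = 1.022965.
That corresponds to an increase of 2.3%.

2.3%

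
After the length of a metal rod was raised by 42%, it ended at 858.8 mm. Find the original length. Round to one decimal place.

The overall multiplier applied was 1.42.
So the original length was 858.8 ÷ 1.42 ≈ 604.8 mm.

604.8 mm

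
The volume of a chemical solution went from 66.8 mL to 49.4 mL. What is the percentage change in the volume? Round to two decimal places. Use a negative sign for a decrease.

-26.05%

Change: 49.4 − 66.8 = -17.4.
Relative to the original: -17.4 ÷ 66.8 ≈ -26.05%.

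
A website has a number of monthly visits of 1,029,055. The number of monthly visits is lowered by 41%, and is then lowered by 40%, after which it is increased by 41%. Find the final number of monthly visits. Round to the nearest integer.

513,643

Apply the 41% decrease: 1,029,055 × 0.59 = 607142.45.
40% decrease: 607142.45 × 0.6 = 364285.47.
After the 41% increase: 364285.47 × 1.41 = 513642.5127 ≈ 513,643.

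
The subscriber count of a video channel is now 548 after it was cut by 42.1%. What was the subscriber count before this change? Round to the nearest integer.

The overall multiplier applied was 0.579.
So the original subscriber count was 548 ÷ 0.579 ≈ 946.

946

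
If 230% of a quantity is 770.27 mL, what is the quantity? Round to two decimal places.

770.27 mL ÷ 2.3 = 334.90 mL.

334.90 mL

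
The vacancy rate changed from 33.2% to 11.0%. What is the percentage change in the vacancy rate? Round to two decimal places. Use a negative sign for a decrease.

-66.87%

The change is 11.0 − 33.2 = -22.2 percentage points.
Relative to the original 33.2%, that is -22.2 ÷ 33.2 ≈ -66.87%.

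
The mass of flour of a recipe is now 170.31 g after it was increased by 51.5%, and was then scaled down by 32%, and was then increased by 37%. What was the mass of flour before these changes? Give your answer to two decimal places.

120.67 g

The overall multiplier applied was 1.515 × 0.68 × 1.37 = 1.411374.
So the original mass of flour was 170.31 ÷ 1.411374 ≈ 120.67 g.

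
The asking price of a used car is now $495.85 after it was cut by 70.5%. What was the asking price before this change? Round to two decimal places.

$1,680.85

The overall multiplier applied was 0.295.
So the original asking price was $495.85 ÷ 0.295 ≈ $1,680.85.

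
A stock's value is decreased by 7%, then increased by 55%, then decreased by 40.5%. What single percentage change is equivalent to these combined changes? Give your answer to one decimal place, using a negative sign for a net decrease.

-14.2%

A 7% decrease multiplies by 0.93.
Then a 55% increase: 0.93 × 1.55 = 1.4415.
Then a 40.5% decrease: 1.4415 × 0.595 = 0.8576925.
Overall factor 0.8576925, i.e. -14.2%.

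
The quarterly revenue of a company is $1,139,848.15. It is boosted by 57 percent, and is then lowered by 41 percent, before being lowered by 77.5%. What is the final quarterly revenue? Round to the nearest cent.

$237,564.30

Each change multiplies by a factor: 1.57 × 0.59 × 0.225 = 0.2084175.
$1,139,848.15 × 0.2084175 = $237564.301802625 ≈ $237,564.30.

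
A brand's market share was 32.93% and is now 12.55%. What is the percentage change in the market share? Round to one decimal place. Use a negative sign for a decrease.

The change is 12.55 − 32.93 = -20.38 percentage points.
Relative to the original 32.93%, that is -20.38 ÷ 32.93 ≈ -61.9%.

-61.9%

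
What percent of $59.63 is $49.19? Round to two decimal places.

82.49%

$49.19 ÷ $59.63 ≈ 82.49%.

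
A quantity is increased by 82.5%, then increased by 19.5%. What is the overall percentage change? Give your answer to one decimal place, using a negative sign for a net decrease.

An 82.5% increase multiplies by 1.825.
Then a 19.5% increase: 1.825 × 1.195 = 2.180875.
Overall factor 2.180875, i.e. 118.1%.

118.1%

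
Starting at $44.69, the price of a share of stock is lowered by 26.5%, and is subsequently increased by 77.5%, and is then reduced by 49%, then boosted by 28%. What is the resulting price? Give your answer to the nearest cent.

$38.06

After the 26.5% decrease: $44.69 × 0.735 = $32.84715.
77.5% increase: $32.84715 × 1.775 = $58.30369125.
After the 49% decrease: $58.30369125 × 0.51 = $29.7348825375.
28% increase: $29.7348825375 × 1.28 = $38.060649648 ≈ $38.06.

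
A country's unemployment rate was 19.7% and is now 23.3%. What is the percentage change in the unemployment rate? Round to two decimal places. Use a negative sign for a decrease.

The change is 23.3 − 19.7 = 3.6 percentage points.
Relative to the original 19.7%, that is 3.6 ÷ 19.7 ≈ 18.27%.

18.27%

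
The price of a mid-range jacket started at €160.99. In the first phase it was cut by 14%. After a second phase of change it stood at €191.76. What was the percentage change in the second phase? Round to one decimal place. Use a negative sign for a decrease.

38.5%

After the first phase: €160.99 × 0.86 = €138.4514.
Second-phase multiplier: €191.76 ÷ €138.4514 ≈ 1.38503.
That is a change of 38.5%.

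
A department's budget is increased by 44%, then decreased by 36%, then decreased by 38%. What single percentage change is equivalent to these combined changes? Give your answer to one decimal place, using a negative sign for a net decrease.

A 44% increase multiplies by 1.44.
Then a 36% decrease: 1.44 × 0.64 = 0.9216.
Then a 38% decrease: 0.9216 × 0.62 = 0.571392.
Overall factor 0.571392, i.e. -42.9%.

-42.9%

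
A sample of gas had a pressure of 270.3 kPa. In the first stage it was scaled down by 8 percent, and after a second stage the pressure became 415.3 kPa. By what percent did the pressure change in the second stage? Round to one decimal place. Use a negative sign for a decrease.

67.0%

After the first stage: 270.3 × 0.92 = 248.676.
Second-stage multiplier: 415.3 ÷ 248.676 ≈ 1.67004.
That is a change of 67.0%.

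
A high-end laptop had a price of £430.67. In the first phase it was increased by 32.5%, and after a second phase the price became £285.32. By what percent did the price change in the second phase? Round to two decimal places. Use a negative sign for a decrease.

After the first phase: £430.67 × 1.325 = £570.63775.
Second-phase multiplier: £285.32 ÷ £570.63775 ≈ 0.500002.
That is a change of -50.00%.

-50.00%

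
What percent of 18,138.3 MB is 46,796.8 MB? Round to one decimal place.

258.0%

46,796.8 MB ÷ 18,138.3 MB ≈ 258.0%.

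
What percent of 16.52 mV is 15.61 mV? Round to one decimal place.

15.61 mV ÷ 16.52 mV ≈ 94.5%.

94.5%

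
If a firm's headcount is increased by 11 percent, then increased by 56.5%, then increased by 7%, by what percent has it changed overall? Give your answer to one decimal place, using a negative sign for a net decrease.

85.9%

The combined multiplier is 1.11 × 1.565 × 1.07 = 1.8587505.
That corresponds to an increase of 85.9%.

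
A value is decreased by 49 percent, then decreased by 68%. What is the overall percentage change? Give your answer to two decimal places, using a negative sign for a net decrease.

The combined multiplier is 0.51 × 0.32 = 0.1632.
That corresponds to a decrease of 83.68%.

-83.68%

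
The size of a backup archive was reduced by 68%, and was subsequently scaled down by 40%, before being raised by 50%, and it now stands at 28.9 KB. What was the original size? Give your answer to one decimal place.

Undoing the 50% increase: 28.9 ÷ 1.5 ≈ 19.266667.
Undoing the 40% decrease: 19.266667 ÷ 0.6 ≈ 32.111112.
Undoing the 68% decrease: 32.111112 ÷ 0.32 ≈ 100.3 KB.

100.3 KB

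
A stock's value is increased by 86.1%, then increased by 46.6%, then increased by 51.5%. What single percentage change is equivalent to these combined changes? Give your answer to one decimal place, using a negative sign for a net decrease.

313.3%

The combined multiplier is 1.861 × 1.466 × 1.515 = 4.13326239.
That corresponds to an increase of 313.3%.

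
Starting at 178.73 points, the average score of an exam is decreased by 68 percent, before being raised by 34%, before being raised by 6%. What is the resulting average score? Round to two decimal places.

Each change multiplies by a factor: 0.32 × 1.34 × 1.06 = 0.454528.
178.73 × 0.454528 = 81.23778944 ≈ 81.24.

81.24 points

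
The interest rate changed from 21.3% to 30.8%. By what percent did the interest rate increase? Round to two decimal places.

44.60%

The change is 30.8 − 21.3 = 9.5 percentage points.
Relative to the original 21.3%, that is 9.5 ÷ 21.3 ≈ 44.60%.
So the interest rate rose by 44.60%.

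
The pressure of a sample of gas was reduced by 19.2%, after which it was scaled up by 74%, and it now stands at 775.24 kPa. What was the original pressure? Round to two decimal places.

551.41 kPa

Undoing the 74% increase: 775.24 ÷ 1.74 ≈ 445.54023.
Undoing the 19.2% decrease: 445.54023 ÷ 0.808 ≈ 551.41 kPa.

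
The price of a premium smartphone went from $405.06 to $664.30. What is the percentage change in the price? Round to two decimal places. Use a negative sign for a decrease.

64.00%

Change: $664.30 − $405.06 = $259.24.
Relative to the original: $259.24 ÷ $405.06 ≈ 64.00%.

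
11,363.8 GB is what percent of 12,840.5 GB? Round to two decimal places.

11,363.8 GB ÷ 12,840.5 GB ≈ 88.50%.

88.50%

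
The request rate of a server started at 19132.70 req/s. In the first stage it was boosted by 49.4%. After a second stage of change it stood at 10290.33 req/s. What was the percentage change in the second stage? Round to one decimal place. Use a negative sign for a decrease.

-64.0%

After the first stage: 19132.70 × 1.494 = 28584.2538.
Second-stage multiplier: 10290.33 ÷ 28584.2538 ≈ 0.36.
That is a change of -64.0%.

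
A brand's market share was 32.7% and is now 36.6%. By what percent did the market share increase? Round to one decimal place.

11.9%

The change is 36.6 − 32.7 = 3.9 percentage points.
Relative to the original 32.7%, that is 3.9 ÷ 32.7 ≈ 11.9%.
So the market share rose by 11.9%.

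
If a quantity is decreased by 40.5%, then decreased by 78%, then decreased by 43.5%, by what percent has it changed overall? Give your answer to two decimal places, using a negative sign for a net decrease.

-92.60%

The combined multiplier is 0.595 × 0.22 × 0.565 = 0.0739585.
That corresponds to a decrease of 92.60%.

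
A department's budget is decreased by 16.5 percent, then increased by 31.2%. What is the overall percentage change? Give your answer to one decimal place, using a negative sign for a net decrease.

9.6%

A 16.5% decrease multiplies by 0.835.
Then a 31.2% increase: 0.835 × 1.312 = 1.09552.
Overall factor 1.09552, i.e. 9.6%.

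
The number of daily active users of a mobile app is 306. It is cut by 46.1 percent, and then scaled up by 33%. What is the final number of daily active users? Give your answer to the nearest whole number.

219

Apply the 46.1% decrease: 306 × 0.539 = 164.934.
33% increase: 164.934 × 1.33 = 219.36222 ≈ 219.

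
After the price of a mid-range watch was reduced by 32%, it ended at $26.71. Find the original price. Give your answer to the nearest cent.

The overall multiplier applied was 0.68.
So the original price was $26.71 ÷ 0.68 ≈ $39.28.

$39.28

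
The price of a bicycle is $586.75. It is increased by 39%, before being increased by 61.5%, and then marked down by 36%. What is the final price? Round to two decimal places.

$842.99

Each change multiplies by a factor: 1.39 × 1.615 × 0.64 = 1.436704.
$586.75 × 1.436704 = $842.986072 ≈ $842.99.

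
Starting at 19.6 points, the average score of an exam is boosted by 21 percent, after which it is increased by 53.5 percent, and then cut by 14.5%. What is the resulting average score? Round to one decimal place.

Each change multiplies by a factor: 1.21 × 1.535 × 0.855 = 1.58803425.
19.6 × 1.58803425 = 31.1254713 ≈ 31.1.

31.1 points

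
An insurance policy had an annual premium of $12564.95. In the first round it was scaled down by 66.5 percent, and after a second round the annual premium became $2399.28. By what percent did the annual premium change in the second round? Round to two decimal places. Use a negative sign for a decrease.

-43.00%

After the first round: $12564.95 × 0.335 = $4209.25825.
Second-round multiplier: $2399.28 ÷ $4209.25825 ≈ 0.570001.
That is a change of -43.00%.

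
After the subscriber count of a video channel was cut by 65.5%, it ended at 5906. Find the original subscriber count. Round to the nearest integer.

The overall multiplier applied was 0.345.
So the original subscriber count was 5906 ÷ 0.345 ≈ 17119.

17119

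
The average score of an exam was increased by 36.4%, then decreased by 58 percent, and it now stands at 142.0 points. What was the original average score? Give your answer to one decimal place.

247.9 points

Undoing the 58% decrease: 142.0 ÷ 0.42 ≈ 338.095238.
Undoing the 36.4% increase: 338.095238 ÷ 1.364 ≈ 247.9 points.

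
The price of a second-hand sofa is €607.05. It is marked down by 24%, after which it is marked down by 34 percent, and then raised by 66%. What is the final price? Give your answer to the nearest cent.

€505.46

After the 24% decrease: €607.05 × 0.76 = €461.358.
34% decrease: €461.358 × 0.66 = €304.49628.
After the 66% increase: €304.49628 × 1.66 = €505.4638248 ≈ €505.46.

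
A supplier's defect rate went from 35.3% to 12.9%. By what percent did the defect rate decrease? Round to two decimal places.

The change is 12.9 − 35.3 = -22.4 percentage points.
Relative to the original 35.3%, that is -22.4 ÷ 35.3 ≈ -63.46%.
So the defect rate fell by 63.46%.

63.46%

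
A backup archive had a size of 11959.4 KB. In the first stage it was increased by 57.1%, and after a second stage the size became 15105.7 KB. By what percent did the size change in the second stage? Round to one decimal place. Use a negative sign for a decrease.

After the first stage: 11959.4 × 1.571 = 18788.2174.
Second-stage multiplier: 15105.7 ÷ 18788.2174 ≈ 0.804.
That is a change of -19.6%.

-19.6%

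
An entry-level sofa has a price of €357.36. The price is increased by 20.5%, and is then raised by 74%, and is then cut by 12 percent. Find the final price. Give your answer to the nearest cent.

Each change multiplies by a factor: 1.205 × 1.74 × 0.88 = 1.845096.
€357.36 × 1.845096 = €659.36350656 ≈ €659.36.

€659.36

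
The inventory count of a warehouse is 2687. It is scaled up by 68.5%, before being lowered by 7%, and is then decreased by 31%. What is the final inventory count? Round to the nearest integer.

Apply the 68.5% increase: 2687 × 1.685 = 4527.595.
Apply the 7% decrease: 4527.595 × 0.93 = 4210.66335.
After the 31% decrease: 4210.66335 × 0.69 = 2905.3577115 ≈ 2905.

2905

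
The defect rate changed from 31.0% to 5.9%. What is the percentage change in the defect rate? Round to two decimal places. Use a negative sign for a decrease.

The change is 5.9 − 31.0 = -25.1 percentage points.
Relative to the original 31.0%, that is -25.1 ÷ 31.0 ≈ -80.97%.

-80.97%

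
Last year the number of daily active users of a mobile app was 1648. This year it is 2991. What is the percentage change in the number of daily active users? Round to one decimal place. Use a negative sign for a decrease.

81.5%

Change: 2991 − 1648 = 1343.
Relative to the original: 1343 ÷ 1648 ≈ 81.5%.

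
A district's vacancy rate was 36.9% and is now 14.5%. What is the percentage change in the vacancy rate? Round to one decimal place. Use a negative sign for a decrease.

The change is 14.5 − 36.9 = -22.4 percentage points.
Relative to the original 36.9%, that is -22.4 ÷ 36.9 ≈ -60.7%.

-60.7%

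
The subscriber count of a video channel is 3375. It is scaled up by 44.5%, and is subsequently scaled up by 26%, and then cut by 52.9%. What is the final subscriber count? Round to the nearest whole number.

Each change multiplies by a factor: 1.445 × 1.26 × 0.471 = 0.8575497.
3375 × 0.8575497 = 2894.2302375 ≈ 2894.

2894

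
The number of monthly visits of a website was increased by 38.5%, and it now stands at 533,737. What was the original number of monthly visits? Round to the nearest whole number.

385,370

The overall multiplier applied was 1.385.
So the original number of monthly visits was 533,737 ÷ 1.385 ≈ 385,370.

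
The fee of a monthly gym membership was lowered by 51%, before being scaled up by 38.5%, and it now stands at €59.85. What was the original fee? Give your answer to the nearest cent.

Undoing the 38.5% increase: €59.85 ÷ 1.385 ≈ €43.212996.
Undoing the 51% decrease: €43.212996 ÷ 0.49 ≈ €88.19.

€88.19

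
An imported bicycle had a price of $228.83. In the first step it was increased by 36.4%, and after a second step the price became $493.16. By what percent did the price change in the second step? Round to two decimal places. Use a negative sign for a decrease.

58.00%

After the first step: $228.83 × 1.364 = $312.12412.
Second-step multiplier: $493.16 ÷ $312.12412 ≈ 1.580012.
That is a change of 58.00%.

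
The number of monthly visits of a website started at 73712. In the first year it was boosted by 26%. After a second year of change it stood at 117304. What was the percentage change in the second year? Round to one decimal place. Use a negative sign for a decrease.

26.3%

After the first year: 73712 × 1.26 = 92877.12.
Second-year multiplier: 117304 ÷ 92877.12 ≈ 1.263.
That is a change of 26.3%.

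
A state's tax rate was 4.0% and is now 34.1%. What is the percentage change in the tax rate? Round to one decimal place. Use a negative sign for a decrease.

The change is 34.1 − 4.0 = 30.1 percentage points.
Relative to the original 4.0%, that is 30.1 ÷ 4.0 = 752.5%.

752.5%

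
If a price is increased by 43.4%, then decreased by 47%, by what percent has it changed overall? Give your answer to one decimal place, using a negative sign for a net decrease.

-24.0%

The combined multiplier is 1.434 × 0.53 = 0.76002.
That corresponds to a decrease of 24.0%.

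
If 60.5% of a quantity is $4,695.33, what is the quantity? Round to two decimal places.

$7,760.88

$4,695.33 ÷ 0.605 ≈ $7,760.88.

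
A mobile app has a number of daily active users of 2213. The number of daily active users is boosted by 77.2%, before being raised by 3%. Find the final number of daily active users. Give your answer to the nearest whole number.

77.2% increase: 2213 × 1.772 = 3921.436.
Apply the 3% increase: 3921.436 × 1.03 = 4039.07908 ≈ 4039.

4039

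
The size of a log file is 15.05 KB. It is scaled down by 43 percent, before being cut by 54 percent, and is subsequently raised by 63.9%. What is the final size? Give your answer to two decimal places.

Each change multiplies by a factor: 0.57 × 0.46 × 1.639 = 0.4297458.
15.05 × 0.4297458 = 6.46767429 ≈ 6.47.

6.47 KB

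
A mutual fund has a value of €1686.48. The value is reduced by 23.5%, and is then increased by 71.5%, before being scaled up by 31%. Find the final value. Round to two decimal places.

€2898.53

23.5% decrease: €1686.48 × 0.765 = €1290.1572.
After the 71.5% increase: €1290.1572 × 1.715 = €2212.619598.
31% increase: €2212.619598 × 1.31 = €2898.53167338 ≈ €2898.53.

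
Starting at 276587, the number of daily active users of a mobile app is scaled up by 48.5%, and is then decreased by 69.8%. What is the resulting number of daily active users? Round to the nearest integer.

After the 48.5% increase: 276587 × 1.485 = 410731.695.
69.8% decrease: 410731.695 × 0.302 = 124040.97189 ≈ 124041.

124041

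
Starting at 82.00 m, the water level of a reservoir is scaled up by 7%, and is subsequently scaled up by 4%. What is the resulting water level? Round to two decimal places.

91.25 m

Apply the 7% increase: 82.00 × 1.07 = 87.74.
4% increase: 87.74 × 1.04 = 91.2496 ≈ 91.25.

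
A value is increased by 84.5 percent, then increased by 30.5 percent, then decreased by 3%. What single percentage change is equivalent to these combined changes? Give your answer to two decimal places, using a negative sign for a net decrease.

133.55%

The combined multiplier is 1.845 × 1.305 × 0.97 = 2.33549325.
That corresponds to an increase of 133.55%.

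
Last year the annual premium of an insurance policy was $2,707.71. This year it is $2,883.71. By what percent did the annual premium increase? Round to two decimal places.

6.50%

Change: $2,883.71 − $2,707.71 = $176.00.
Relative to the original: $176.00 ÷ $2,707.71 ≈ 6.50%.
So the annual premium increased by 6.50%.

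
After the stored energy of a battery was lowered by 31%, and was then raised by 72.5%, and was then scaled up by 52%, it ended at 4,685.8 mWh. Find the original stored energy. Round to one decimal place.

Undoing the 52% increase: 4,685.8 ÷ 1.52 ≈ 3082.763158.
Undoing the 72.5% increase: 3082.763158 ÷ 1.725 ≈ 1787.109077.
Undoing the 31% decrease: 1787.109077 ÷ 0.69 ≈ 2,590.0 mWh.

2,590.0 mWh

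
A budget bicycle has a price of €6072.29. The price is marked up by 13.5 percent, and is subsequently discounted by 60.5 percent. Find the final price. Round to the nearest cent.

Apply the 13.5% increase: €6072.29 × 1.135 = €6892.04915.
Apply the 60.5% decrease: €6892.04915 × 0.395 = €2722.35941425 ≈ €2722.36.

€2722.36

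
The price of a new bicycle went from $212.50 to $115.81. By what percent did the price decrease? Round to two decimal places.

45.50%

Change: $115.81 − $212.50 = -$96.69.
Relative to the original: -$96.69 ÷ $212.50 ≈ -45.50%.
So the price decreased by 45.50%.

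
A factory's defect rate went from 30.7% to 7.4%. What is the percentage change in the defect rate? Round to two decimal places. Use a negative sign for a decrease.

-75.90%

The change is 7.4 − 30.7 = -23.3 percentage points.
Relative to the original 30.7%, that is -23.3 ÷ 30.7 ≈ -75.90%.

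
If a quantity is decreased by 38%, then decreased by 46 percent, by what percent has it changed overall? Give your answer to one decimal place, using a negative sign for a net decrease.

The combined multiplier is 0.62 × 0.54 = 0.3348.
That corresponds to a decrease of 66.5%.

-66.5%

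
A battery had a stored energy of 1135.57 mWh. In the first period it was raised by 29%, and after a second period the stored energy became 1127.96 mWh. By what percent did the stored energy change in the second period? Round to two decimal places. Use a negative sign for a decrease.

After the first period: 1135.57 × 1.29 = 1464.8853.
Second-period multiplier: 1127.96 ÷ 1464.8853 ≈ 0.769999.
That is a change of -23.00%.

-23.00%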